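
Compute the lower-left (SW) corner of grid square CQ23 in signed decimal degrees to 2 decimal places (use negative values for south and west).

73.00, -136.00

Field C=2, Q=16: +2·20° lon, +16·10° lat → SW at lon -140°, lat 70°.
Square 2, 3: +2·2° lon, +3·1° lat → SW at lon -136°, lat 73°.
latitude 73.00, longitude -136.00.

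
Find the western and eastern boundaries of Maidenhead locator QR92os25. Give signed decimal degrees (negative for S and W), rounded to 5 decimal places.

Field Q=16, R=17: +16·20° lon, +17·10° lat → SW at lon 140°, lat 80°.
Square 9, 2: +9·2° lon, +2·1° lat → SW at lon 158°, lat 82°.
Subsquare o=14, s=18: +14·0.0833333° lon, +18·0.0416667° lat → SW at lon 159.167°, lat 82.75°.
Extended square 2, 5: +2·0.00833333° lon, +5·0.00416667° lat → SW at lon 159.183°, lat 82.7708°.
Cell spans 0.00833333° lon × 0.00416667° lat.
west 159.18333, east 159.19167.

159.18333, 159.19167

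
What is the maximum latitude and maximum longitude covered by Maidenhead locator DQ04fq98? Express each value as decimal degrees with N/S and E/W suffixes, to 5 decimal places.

Field D=3, Q=16: +3·20° lon, +16·10° lat → SW at lon -120°, lat 70°.
Square 0, 4: +0·2° lon, +4·1° lat → SW at lon -120°, lat 74°.
Subsquare f=5, q=16: +5·0.0833333° lon, +16·0.0416667° lat → SW at lon -119.583°, lat 74.6667°.
Extended square 9, 8: +9·0.00833333° lon, +8·0.00416667° lat → SW at lon -119.508°, lat 74.7°.
Cell spans 0.00833333° lon × 0.00416667° lat. NE corner is SW corner plus one full cell.
latitude 74.70417° N, longitude 119.50000° W.

74.70417° N, 119.50000° W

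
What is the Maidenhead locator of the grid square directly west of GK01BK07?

Longitude extended square 0; −1 → -1, wraps to 9, carry into subsquare.
Longitude subsquare b = 1; −1 → 0 = a.
The latitude characters are unchanged.

GK01ak97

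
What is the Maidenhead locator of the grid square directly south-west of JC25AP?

Longitude subsquare a = 0; −1 → -1, wraps to 23 = x, carry into square.
Longitude square 2; −1 → 1.
Latitude subsquare p = 15; −1 → 14 = o.

JC15xo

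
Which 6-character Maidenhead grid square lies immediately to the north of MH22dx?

MH23da

Latitude subsquare x = 23; +1 → 24, wraps to 0 = a, carry into square.
Latitude square 2; +1 → 3.
The longitude characters are unchanged.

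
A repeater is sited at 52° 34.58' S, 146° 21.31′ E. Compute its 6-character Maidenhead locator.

Add 180° to longitude and 90° to latitude: 326.3552, 37.4237.
Field (20°×10°, letters A–R): 326.3552/20 → 16 → Q, 37.4237/10 → 3 → D; chars QD.
Square (2°×1°, digits 0–9): 6.3552/2 → 3, 7.4237/1 → 7; chars 37.
Subsquare (5′×2.5′, letters a–x): 0.3552/0.0833333 → 4 → e, 0.4237/0.0416667 → 10 → k; chars ek.

QD37ek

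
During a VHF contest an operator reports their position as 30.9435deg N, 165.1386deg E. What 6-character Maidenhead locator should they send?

Shift to the Maidenhead origin (180°W, 90°S): lon 345.1386, lat 120.9435.
Field: lon ⌊345.1386/20⌋ = 17 → R; lat ⌊120.9435/10⌋ = 12 → M.
Square: lon ⌊5.1386/2⌋ = 2; lat ⌊0.9435/1⌋ = 0.
Subsquare: lon ⌊1.1386/0.0833333⌋ = 13 → n; lat ⌊0.9435/0.0416667⌋ = 22 → w.

RM20nw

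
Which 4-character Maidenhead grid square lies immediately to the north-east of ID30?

Longitude square 3; +1 → 4.
Latitude square 0; +1 → 1.

ID41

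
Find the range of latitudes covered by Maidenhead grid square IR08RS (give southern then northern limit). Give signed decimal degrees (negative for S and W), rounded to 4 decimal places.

88.7500, 88.7917

Field I=8, R=17: +8·20° lon, +17·10° lat → SW at lon -20°, lat 80°.
Square 0, 8: +0·2° lon, +8·1° lat → SW at lon -20°, lat 88°.
Subsquare r=17, s=18: +17·0.0833333° lon, +18·0.0416667° lat → SW at lon -18.5833°, lat 88.75°.
Cell spans 0.0833333° lon × 0.0416667° lat.
south 88.7500, north 88.7917.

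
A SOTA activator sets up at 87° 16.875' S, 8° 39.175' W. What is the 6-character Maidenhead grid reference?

IA52qr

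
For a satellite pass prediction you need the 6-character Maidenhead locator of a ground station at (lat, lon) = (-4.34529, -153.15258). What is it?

BI35kp

Offset from 180°W / 90°S: lon 26.8474°, lat 85.6547°.
Field: 26.8474/20 → 1 → B, 85.6547/10 → 8 → I; chars BI.
Square: 6.8474/2 → 3, 5.6547/1 → 5; chars 35.
Subsquare: 0.8474/0.0833333 → 10 → k, 0.6547/0.0416667 → 15 → p; chars kp.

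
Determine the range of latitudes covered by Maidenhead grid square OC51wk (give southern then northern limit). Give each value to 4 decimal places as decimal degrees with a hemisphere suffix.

68.5833° S, 68.5417° S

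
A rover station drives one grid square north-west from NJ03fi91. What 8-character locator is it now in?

NJ03fi82

Longitude extended square 9; −1 → 8.
Latitude extended square 1; +1 → 2.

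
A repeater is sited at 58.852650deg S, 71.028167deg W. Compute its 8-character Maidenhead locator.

Add 180° to longitude and 90° to latitude: 108.97183, 31.14735.
Field: lon ⌊108.97183/20⌋ = 5 → F; lat ⌊31.14735/10⌋ = 3 → D.
Square: lon ⌊8.97183/2⌋ = 4; lat ⌊1.14735/1⌋ = 1.
Subsquare: lon ⌊0.97183/0.0833333⌋ = 11 → l; lat ⌊0.14735/0.0416667⌋ = 3 → d.
Extended square: lon ⌊0.05517/0.00833333⌋ = 6; lat ⌊0.02235/0.00416667⌋ = 5.

FD41ld65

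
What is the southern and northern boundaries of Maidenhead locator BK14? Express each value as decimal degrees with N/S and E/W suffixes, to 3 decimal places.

14.000° N, 15.000° N

Field B=1, K=10: +1·20° lon, +10·10° lat → SW at lon -160°, lat 10°.
Square 1, 4: +1·2° lon, +4·1° lat → SW at lon -158°, lat 14°.
Cell spans 2° lon × 1° lat.
south 14.000° N, north 15.000° N.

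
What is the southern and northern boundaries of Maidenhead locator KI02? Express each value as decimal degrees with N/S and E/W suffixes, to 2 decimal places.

Field K=10, I=8: +10·20° lon, +8·10° lat → SW at lon 20°, lat -10°.
Square 0, 2: +0·2° lon, +2·1° lat → SW at lon 20°, lat -8°.
Cell spans 2° lon × 1° lat.
south 8.00° S, north 7.00° S.

8.00° S, 7.00° S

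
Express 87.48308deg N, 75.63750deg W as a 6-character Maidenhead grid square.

FR27el

Add 180° to longitude and 90° to latitude: 104.3625, 177.4831.
Field: 104.3625/20 → 5 → F, 177.4831/10 → 17 → R; chars FR.
Square: 4.3625/2 → 2, 7.4831/1 → 7; chars 27.
Subsquare: 0.3625/0.0833333 → 4 → e, 0.4831/0.0416667 → 11 → l; chars el.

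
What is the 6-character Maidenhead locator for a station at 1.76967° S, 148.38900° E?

Add 180° to longitude and 90° to latitude: 328.3890, 88.2303.
Field: 328.3890/20 → 16 → Q, 88.2303/10 → 8 → I; chars QI.
Square: 8.3890/2 → 4, 8.2303/1 → 8; chars 48.
Subsquare: 0.3890/0.0833333 → 4 → e, 0.2303/0.0416667 → 5 → f; chars ef.

QI48ef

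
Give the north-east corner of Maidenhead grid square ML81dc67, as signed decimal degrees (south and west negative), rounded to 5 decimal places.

21.11667, 76.30833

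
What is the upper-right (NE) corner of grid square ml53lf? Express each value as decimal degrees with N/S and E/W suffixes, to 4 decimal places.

Field M=12, L=11: +12·20° lon, +11·10° lat → SW at lon 60°, lat 20°.
Square 5, 3: +5·2° lon, +3·1° lat → SW at lon 70°, lat 23°.
Subsquare l=11, f=5: +11·0.0833333° lon, +5·0.0416667° lat → SW at lon 70.9167°, lat 23.2083°.
Cell spans 0.0833333° lon × 0.0416667° lat. NE corner is SW corner plus one full cell.
latitude 23.2500° N, longitude 71.0000° E.

23.2500° N, 71.0000° E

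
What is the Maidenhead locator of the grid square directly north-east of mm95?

NM06

Longitude square 9; +1 → 10, wraps to 0, carry into field.
Longitude field M = 12; +1 → 13 = N.
Latitude square 5; +1 → 6.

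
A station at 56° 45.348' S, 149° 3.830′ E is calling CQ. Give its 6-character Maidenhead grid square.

QD43mf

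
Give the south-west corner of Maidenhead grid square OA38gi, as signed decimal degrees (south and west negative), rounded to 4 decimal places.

-81.6667, 106.5000

Field O=14, A=0: +14·20° lon, +0·10° lat → SW at lon 100°, lat -90°.
Square 3, 8: +3·2° lon, +8·1° lat → SW at lon 106°, lat -82°.
Subsquare g=6, i=8: +6·0.0833333° lon, +8·0.0416667° lat → SW at lon 106.5°, lat -81.6667°.
latitude -81.6667, longitude 106.5000.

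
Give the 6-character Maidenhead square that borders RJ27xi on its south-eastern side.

Longitude subsquare x = 23; +1 → 24, wraps to 0 = a, carry into square.
Longitude square 2; +1 → 3.
Latitude subsquare i = 8; −1 → 7 = h.

RJ37ah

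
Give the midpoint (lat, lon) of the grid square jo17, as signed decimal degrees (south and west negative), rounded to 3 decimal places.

Field J=9, O=14: +9·20° lon, +14·10° lat → SW at lon 0°, lat 50°.
Square 1, 7: +1·2° lon, +7·1° lat → SW at lon 2°, lat 57°.
Cell spans 2° lon × 1° lat. Centre is SW corner plus half of each.
latitude 57.500, longitude 3.000.

57.500, 3.000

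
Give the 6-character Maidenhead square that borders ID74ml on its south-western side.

ID74lk

Longitude subsquare m = 12; −1 → 11 = l.
Latitude subsquare l = 11; −1 → 10 = k.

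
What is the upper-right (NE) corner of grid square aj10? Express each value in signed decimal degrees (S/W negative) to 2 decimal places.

Field A=0, J=9: +0·20° lon, +9·10° lat → SW at lon -180°, lat 0°.
Square 1, 0: +1·2° lon, +0·1° lat → SW at lon -178°, lat 0°.
Cell spans 2° lon × 1° lat. NE corner is SW corner plus one full cell.
latitude 1.00, longitude -176.00.

1.00, -176.00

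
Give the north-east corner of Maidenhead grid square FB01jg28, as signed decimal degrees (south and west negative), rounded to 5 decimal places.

-78.71250, -79.22500

Field F=5, B=1: +5·20° lon, +1·10° lat → SW at lon -80°, lat -80°.
Square 0, 1: +0·2° lon, +1·1° lat → SW at lon -80°, lat -79°.
Subsquare j=9, g=6: +9·0.0833333° lon, +6·0.0416667° lat → SW at lon -79.25°, lat -78.75°.
Extended square 2, 8: +2·0.00833333° lon, +8·0.00416667° lat → SW at lon -79.2333°, lat -78.7167°.
Cell spans 0.00833333° lon × 0.00416667° lat. NE corner is SW corner plus one full cell.
latitude -78.71250, longitude -79.22500.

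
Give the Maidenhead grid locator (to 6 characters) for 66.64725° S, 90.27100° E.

Add 180° to longitude and 90° to latitude: 270.2710, 23.3528.
Field: 270.2710/20 → 13 → N, 23.3528/10 → 2 → C; chars NC.
Square: 10.2710/2 → 5, 3.3528/1 → 3; chars 53.
Subsquare: 0.2710/0.0833333 → 3 → d, 0.3528/0.0416667 → 8 → i; chars di.

NC53di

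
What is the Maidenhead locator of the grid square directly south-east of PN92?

Longitude square 9; +1 → 10, wraps to 0, carry into field.
Longitude field P = 15; +1 → 16 = Q.
Latitude square 2; −1 → 1.

QN01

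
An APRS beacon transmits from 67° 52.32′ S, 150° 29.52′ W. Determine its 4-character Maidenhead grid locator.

BC42

Offset from 180°W / 90°S: lon 29.51°, lat 22.13°.
Field: lon ⌊29.51/20⌋ = 1 → B; lat ⌊22.13/10⌋ = 2 → C.
Square: lon ⌊9.51/2⌋ = 4; lat ⌊2.13/1⌋ = 2.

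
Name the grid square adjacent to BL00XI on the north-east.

Longitude subsquare x = 23; +1 → 24, wraps to 0 = a, carry into square.
Longitude square 0; +1 → 1.
Latitude subsquare i = 8; +1 → 9 = j.

BL10aj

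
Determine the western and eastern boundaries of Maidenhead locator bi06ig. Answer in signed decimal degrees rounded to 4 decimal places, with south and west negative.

-159.3333, -159.2500

Field B=1, I=8: +1·20° lon, +8·10° lat → SW at lon -160°, lat -10°.
Square 0, 6: +0·2° lon, +6·1° lat → SW at lon -160°, lat -4°.
Subsquare i=8, g=6: +8·0.0833333° lon, +6·0.0416667° lat → SW at lon -159.333°, lat -3.75°.
Cell spans 0.0833333° lon × 0.0416667° lat.
west -159.3333, east -159.2500.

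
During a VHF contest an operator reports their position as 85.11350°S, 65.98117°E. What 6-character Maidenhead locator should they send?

Offset from 180°W / 90°S: lon 245.9812°, lat 4.8865°.
Field: 245.9812/20 → 12 → M, 4.8865/10 → 0 → A; chars MA.
Square: 5.9812/2 → 2, 4.8865/1 → 4; chars 24.
Subsquare: 1.9812/0.0833333 → 23 → x, 0.8865/0.0416667 → 21 → v; chars xv.

MA24xv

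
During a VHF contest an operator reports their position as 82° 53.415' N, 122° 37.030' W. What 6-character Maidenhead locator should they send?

Add 180° to longitude and 90° to latitude: 57.3828, 172.8902.
Field: 57.3828/20 → 2 → C, 172.8902/10 → 17 → R; chars CR.
Square: 17.3828/2 → 8, 2.8902/1 → 2; chars 82.
Subsquare: 1.3828/0.0833333 → 16 → q, 0.8902/0.0416667 → 21 → v; chars qv.

CR82qv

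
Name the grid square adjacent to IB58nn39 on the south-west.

Longitude extended square 3; −1 → 2.
Latitude extended square 9; −1 → 8.

IB58nn28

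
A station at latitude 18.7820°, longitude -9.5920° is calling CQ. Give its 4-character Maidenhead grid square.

IK58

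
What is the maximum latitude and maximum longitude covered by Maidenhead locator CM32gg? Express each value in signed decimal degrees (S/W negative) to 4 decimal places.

Field C=2, M=12: +2·20° lon, +12·10° lat → SW at lon -140°, lat 30°.
Square 3, 2: +3·2° lon, +2·1° lat → SW at lon -134°, lat 32°.
Subsquare g=6, g=6: +6·0.0833333° lon, +6·0.0416667° lat → SW at lon -133.5°, lat 32.25°.
Cell spans 0.0833333° lon × 0.0416667° lat. NE corner is SW corner plus one full cell.
latitude 32.2917, longitude -133.4167.

32.2917, -133.4167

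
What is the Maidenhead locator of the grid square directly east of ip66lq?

IP66mq

Longitude subsquare l = 11; +1 → 12 = m.
The latitude characters are unchanged.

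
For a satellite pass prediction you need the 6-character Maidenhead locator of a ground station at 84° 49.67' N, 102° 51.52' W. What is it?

Offset from 180°W / 90°S: lon 77.1413°, lat 174.8278°.
Field: 77.1413/20 → 3 → D, 174.8278/10 → 17 → R; chars DR.
Square: 17.1413/2 → 8, 4.8278/1 → 4; chars 84.
Subsquare: 1.1413/0.0833333 → 13 → n, 0.8278/0.0416667 → 19 → t; chars nt.

DR84nt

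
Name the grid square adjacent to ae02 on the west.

RE92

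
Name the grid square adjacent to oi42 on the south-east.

Longitude square 4; +1 → 5.
Latitude square 2; −1 → 1.

OI51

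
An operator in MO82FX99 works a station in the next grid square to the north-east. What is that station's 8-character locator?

Longitude extended square 9; +1 → 10, wraps to 0, carry into subsquare.
Longitude subsquare f = 5; +1 → 6 = g.
Latitude extended square 9; +1 → 10, wraps to 0, carry into subsquare.
Latitude subsquare x = 23; +1 → 24, wraps to 0 = a, carry into square.
Latitude square 2; +1 → 3.

MO83ga00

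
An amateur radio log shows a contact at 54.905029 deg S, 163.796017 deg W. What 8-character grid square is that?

Add 180° to longitude and 90° to latitude: 16.20398, 35.09497.
Field: 16.20398/20 → 0 → A, 35.09497/10 → 3 → D; chars AD.
Square: 16.20398/2 → 8, 5.09497/1 → 5; chars 85.
Subsquare: 0.20398/0.0833333 → 2 → c, 0.09497/0.0416667 → 2 → c; chars cc.
Extended square: 0.03732/0.00833333 → 4, 0.01164/0.00416667 → 2; chars 42.

AD85cc42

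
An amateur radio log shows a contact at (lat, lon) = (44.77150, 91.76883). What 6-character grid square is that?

Shift to the Maidenhead origin (180°W, 90°S): lon 271.7688, lat 134.7715.
Field: 271.7688/20 → 13 → N, 134.7715/10 → 13 → N; chars NN.
Square: 11.7688/2 → 5, 4.7715/1 → 4; chars 54.
Subsquare: 1.7688/0.0833333 → 21 → v, 0.7715/0.0416667 → 18 → s; chars vs.

NN54vs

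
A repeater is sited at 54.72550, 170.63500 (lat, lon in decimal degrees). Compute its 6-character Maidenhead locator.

Offset from 180°W / 90°S: lon 350.6350°, lat 144.7255°.
Field: lon ⌊350.6350/20⌋ = 17 → R; lat ⌊144.7255/10⌋ = 14 → O.
Square: lon ⌊10.6350/2⌋ = 5; lat ⌊4.7255/1⌋ = 4.
Subsquare: lon ⌊0.6350/0.0833333⌋ = 7 → h; lat ⌊0.7255/0.0416667⌋ = 17 → r.

RO54hr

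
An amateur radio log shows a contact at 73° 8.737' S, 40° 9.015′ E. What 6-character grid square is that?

LB06bu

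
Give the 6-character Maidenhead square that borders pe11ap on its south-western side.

Longitude subsquare a = 0; −1 → -1, wraps to 23 = x, carry into square.
Longitude square 1; −1 → 0.
Latitude subsquare p = 15; −1 → 14 = o.

PE01xo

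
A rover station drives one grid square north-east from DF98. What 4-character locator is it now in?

Longitude square 9; +1 → 10, wraps to 0, carry into field.
Longitude field D = 3; +1 → 4 = E.
Latitude square 8; +1 → 9.

EF09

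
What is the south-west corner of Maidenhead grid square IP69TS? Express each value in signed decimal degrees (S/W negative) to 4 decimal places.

69.7500, -6.4167

Field I=8, P=15: +8·20° lon, +15·10° lat → SW at lon -20°, lat 60°.
Square 6, 9: +6·2° lon, +9·1° lat → SW at lon -8°, lat 69°.
Subsquare t=19, s=18: +19·0.0833333° lon, +18·0.0416667° lat → SW at lon -6.41667°, lat 69.75°.
latitude 69.7500, longitude -6.4167.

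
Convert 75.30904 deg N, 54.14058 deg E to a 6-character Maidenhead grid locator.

LQ75bh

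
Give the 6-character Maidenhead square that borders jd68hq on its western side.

JD68gq

Longitude subsquare h = 7; −1 → 6 = g.
The latitude characters are unchanged.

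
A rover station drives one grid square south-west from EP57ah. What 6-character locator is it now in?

Longitude subsquare a = 0; −1 → -1, wraps to 23 = x, carry into square.
Longitude square 5; −1 → 4.
Latitude subsquare h = 7; −1 → 6 = g.

EP47xg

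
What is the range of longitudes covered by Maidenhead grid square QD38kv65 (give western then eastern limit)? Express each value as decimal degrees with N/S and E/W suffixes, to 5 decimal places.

146.88333° E, 146.89167° E

Field Q=16, D=3: +16·20° lon, +3·10° lat → SW at lon 140°, lat -60°.
Square 3, 8: +3·2° lon, +8·1° lat → SW at lon 146°, lat -52°.
Subsquare k=10, v=21: +10·0.0833333° lon, +21·0.0416667° lat → SW at lon 146.833°, lat -51.125°.
Extended square 6, 5: +6·0.00833333° lon, +5·0.00416667° lat → SW at lon 146.883°, lat -51.1042°.
Cell spans 0.00833333° lon × 0.00416667° lat.
west 146.88333° E, east 146.89167° E.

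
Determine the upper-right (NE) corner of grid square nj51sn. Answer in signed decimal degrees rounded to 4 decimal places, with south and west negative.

1.5833, 91.5833

Field N=13, J=9: +13·20° lon, +9·10° lat → SW at lon 80°, lat 0°.
Square 5, 1: +5·2° lon, +1·1° lat → SW at lon 90°, lat 1°.
Subsquare s=18, n=13: +18·0.0833333° lon, +13·0.0416667° lat → SW at lon 91.5°, lat 1.54167°.
Cell spans 0.0833333° lon × 0.0416667° lat. NE corner is SW corner plus one full cell.
latitude 1.5833, longitude 91.5833.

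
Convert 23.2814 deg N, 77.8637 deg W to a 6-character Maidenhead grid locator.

Offset from 180°W / 90°S: lon 102.1363°, lat 113.2814°.
Field: 102.1363/20 → 5 → F, 113.2814/10 → 11 → L; chars FL.
Square: 2.1363/2 → 1, 3.2814/1 → 3; chars 13.
Subsquare: 0.1363/0.0833333 → 1 → b, 0.2814/0.0416667 → 6 → g; chars bg.

FL13bg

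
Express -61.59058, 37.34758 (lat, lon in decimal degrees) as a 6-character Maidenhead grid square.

Add 180° to longitude and 90° to latitude: 217.3476, 28.4094.
Field (20°×10°, letters A–R): lon ⌊217.3476/20⌋ = 10 → K; lat ⌊28.4094/10⌋ = 2 → C.
Square (2°×1°, digits 0–9): lon ⌊17.3476/2⌋ = 8; lat ⌊8.4094/1⌋ = 8.
Subsquare (5′×2.5′, letters a–x): lon ⌊1.3476/0.0833333⌋ = 16 → q; lat ⌊0.4094/0.0416667⌋ = 9 → j.

KC88qj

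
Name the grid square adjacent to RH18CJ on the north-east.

RH18dk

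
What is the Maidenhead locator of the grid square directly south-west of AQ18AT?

Longitude subsquare a = 0; −1 → -1, wraps to 23 = x, carry into square.
Longitude square 1; −1 → 0.
Latitude subsquare t = 19; −1 → 18 = s.

AQ08xs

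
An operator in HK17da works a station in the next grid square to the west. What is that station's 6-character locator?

Longitude subsquare d = 3; −1 → 2 = c.
The latitude characters are unchanged.

HK17ca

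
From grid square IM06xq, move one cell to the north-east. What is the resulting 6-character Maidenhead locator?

Longitude subsquare x = 23; +1 → 24, wraps to 0 = a, carry into square.
Longitude square 0; +1 → 1.
Latitude subsquare q = 16; +1 → 17 = r.

IM16ar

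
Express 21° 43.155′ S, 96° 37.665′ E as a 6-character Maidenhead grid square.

Shift to the Maidenhead origin (180°W, 90°S): lon 276.6277, lat 68.2807.
Field: lon ⌊276.6277/20⌋ = 13 → N; lat ⌊68.2807/10⌋ = 6 → G.
Square: lon ⌊16.6277/2⌋ = 8; lat ⌊8.2807/1⌋ = 8.
Subsquare: lon ⌊0.6277/0.0833333⌋ = 7 → h; lat ⌊0.2807/0.0416667⌋ = 6 → g.

NG88hg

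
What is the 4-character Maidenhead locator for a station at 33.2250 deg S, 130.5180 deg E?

PF56

Shift to the Maidenhead origin (180°W, 90°S): lon 310.52, lat 56.77.
Field: 310.52/20 → 15 → P, 56.77/10 → 5 → F; chars PF.
Square: 10.52/2 → 5, 6.77/1 → 6; chars 56.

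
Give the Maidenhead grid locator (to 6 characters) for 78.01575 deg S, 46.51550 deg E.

LB31gx

Shift to the Maidenhead origin (180°W, 90°S): lon 226.5155, lat 11.9843.
Field (20°×10°, letters A–R): 226.5155/20 → 11 → L, 11.9843/10 → 1 → B; chars LB.
Square (2°×1°, digits 0–9): 6.5155/2 → 3, 1.9843/1 → 1; chars 31.
Subsquare (5′×2.5′, letters a–x): 0.5155/0.0833333 → 6 → g, 0.9843/0.0416667 → 23 → x; chars gx.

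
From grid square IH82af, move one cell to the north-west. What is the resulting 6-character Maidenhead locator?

Longitude subsquare a = 0; −1 → -1, wraps to 23 = x, carry into square.
Longitude square 8; −1 → 7.
Latitude subsquare f = 5; +1 → 6 = g.

IH72xg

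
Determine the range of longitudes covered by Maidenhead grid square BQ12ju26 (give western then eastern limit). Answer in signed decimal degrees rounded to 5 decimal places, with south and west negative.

-157.23333, -157.22500

Field B=1, Q=16: +1·20° lon, +16·10° lat → SW at lon -160°, lat 70°.
Square 1, 2: +1·2° lon, +2·1° lat → SW at lon -158°, lat 72°.
Subsquare j=9, u=20: +9·0.0833333° lon, +20·0.0416667° lat → SW at lon -157.25°, lat 72.8333°.
Extended square 2, 6: +2·0.00833333° lon, +6·0.00416667° lat → SW at lon -157.233°, lat 72.8583°.
Cell spans 0.00833333° lon × 0.00416667° lat.
west -157.23333, east -157.22500.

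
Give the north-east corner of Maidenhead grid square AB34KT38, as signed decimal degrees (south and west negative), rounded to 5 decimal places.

-75.17083, -173.13333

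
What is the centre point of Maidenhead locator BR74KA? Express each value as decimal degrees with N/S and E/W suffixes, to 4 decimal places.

Field B=1, R=17: +1·20° lon, +17·10° lat → SW at lon -160°, lat 80°.
Square 7, 4: +7·2° lon, +4·1° lat → SW at lon -146°, lat 84°.
Subsquare k=10, a=0: +10·0.0833333° lon, +0·0.0416667° lat → SW at lon -145.167°, lat 84°.
Cell spans 0.0833333° lon × 0.0416667° lat. Centre is SW corner plus half of each.
latitude 84.0208° N, longitude 145.1250° W.

84.0208° N, 145.1250° W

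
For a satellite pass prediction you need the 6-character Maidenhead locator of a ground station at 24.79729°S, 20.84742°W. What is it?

Offset from 180°W / 90°S: lon 159.1526°, lat 65.2027°.
Field: lon ⌊159.1526/20⌋ = 7 → H; lat ⌊65.2027/10⌋ = 6 → G.
Square: lon ⌊19.1526/2⌋ = 9; lat ⌊5.2027/1⌋ = 5.
Subsquare: lon ⌊1.1526/0.0833333⌋ = 13 → n; lat ⌊0.2027/0.0416667⌋ = 4 → e.

HG95ne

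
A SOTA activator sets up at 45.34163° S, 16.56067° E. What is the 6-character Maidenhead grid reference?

Offset from 180°W / 90°S: lon 196.5607°, lat 44.6584°.
Field: 196.5607/20 → 9 → J, 44.6584/10 → 4 → E; chars JE.
Square: 16.5607/2 → 8, 4.6584/1 → 4; chars 84.
Subsquare: 0.5607/0.0833333 → 6 → g, 0.6584/0.0416667 → 15 → p; chars gp.

JE84gp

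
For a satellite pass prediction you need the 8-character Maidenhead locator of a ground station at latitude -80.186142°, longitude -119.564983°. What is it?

DA09ft25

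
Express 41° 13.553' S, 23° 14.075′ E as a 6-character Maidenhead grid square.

Shift to the Maidenhead origin (180°W, 90°S): lon 203.2346, lat 48.7741.
Field (20°×10°, letters A–R): 203.2346/20 → 10 → K, 48.7741/10 → 4 → E; chars KE.
Square (2°×1°, digits 0–9): 3.2346/2 → 1, 8.7741/1 → 8; chars 18.
Subsquare (5′×2.5′, letters a–x): 1.2346/0.0833333 → 14 → o, 0.7741/0.0416667 → 18 → s; chars os.

KE18os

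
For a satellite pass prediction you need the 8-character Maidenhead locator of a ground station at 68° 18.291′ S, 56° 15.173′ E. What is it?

LC81dq06

Shift to the Maidenhead origin (180°W, 90°S): lon 236.25288, lat 21.69515.
Field (20°×10°, letters A–R): 236.25288/20 → 11 → L, 21.69515/10 → 2 → C; chars LC.
Square (2°×1°, digits 0–9): 16.25288/2 → 8, 1.69515/1 → 1; chars 81.
Subsquare (5′×2.5′, letters a–x): 0.25288/0.0833333 → 3 → d, 0.69515/0.0416667 → 16 → q; chars dq.
Extended square (30″×15″, digits 0–9): 0.00288/0.00833333 → 0, 0.02848/0.00416667 → 6; chars 06.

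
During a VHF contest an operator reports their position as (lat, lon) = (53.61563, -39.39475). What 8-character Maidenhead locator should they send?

HO03ho27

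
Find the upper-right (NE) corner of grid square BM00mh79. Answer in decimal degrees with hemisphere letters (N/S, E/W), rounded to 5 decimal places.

Field B=1, M=12: +1·20° lon, +12·10° lat → SW at lon -160°, lat 30°.
Square 0, 0: +0·2° lon, +0·1° lat → SW at lon -160°, lat 30°.
Subsquare m=12, h=7: +12·0.0833333° lon, +7·0.0416667° lat → SW at lon -159°, lat 30.2917°.
Extended square 7, 9: +7·0.00833333° lon, +9·0.00416667° lat → SW at lon -158.942°, lat 30.3292°.
Cell spans 0.00833333° lon × 0.00416667° lat. NE corner is SW corner plus one full cell.
latitude 30.33333° N, longitude 158.93333° W.

30.33333° N, 158.93333° W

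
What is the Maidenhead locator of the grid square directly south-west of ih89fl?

IH89ek

Longitude subsquare f = 5; −1 → 4 = e.
Latitude subsquare l = 11; −1 → 10 = k.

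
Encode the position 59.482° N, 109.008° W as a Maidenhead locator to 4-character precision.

DO59

Shift to the Maidenhead origin (180°W, 90°S): lon 70.99, lat 149.48.
Field: 70.99/20 → 3 → D, 149.48/10 → 14 → O; chars DO.
Square: 10.99/2 → 5, 9.48/1 → 9; chars 59.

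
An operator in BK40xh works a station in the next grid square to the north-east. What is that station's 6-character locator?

Longitude subsquare x = 23; +1 → 24, wraps to 0 = a, carry into square.
Longitude square 4; +1 → 5.
Latitude subsquare h = 7; +1 → 8 = i.

BK50ai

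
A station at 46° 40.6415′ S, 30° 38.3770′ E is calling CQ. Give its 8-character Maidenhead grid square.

KE53hh67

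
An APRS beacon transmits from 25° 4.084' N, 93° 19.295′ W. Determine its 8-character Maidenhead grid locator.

EL35ib16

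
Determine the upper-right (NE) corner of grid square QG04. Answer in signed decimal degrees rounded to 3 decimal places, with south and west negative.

Field Q=16, G=6: +16·20° lon, +6·10° lat → SW at lon 140°, lat -30°.
Square 0, 4: +0·2° lon, +4·1° lat → SW at lon 140°, lat -26°.
Cell spans 2° lon × 1° lat. NE corner is SW corner plus one full cell.
latitude -25.000, longitude 142.000.

-25.000, 142.000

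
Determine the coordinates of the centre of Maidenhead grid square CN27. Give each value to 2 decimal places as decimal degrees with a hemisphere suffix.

Field C=2, N=13: +2·20° lon, +13·10° lat → SW at lon -140°, lat 40°.
Square 2, 7: +2·2° lon, +7·1° lat → SW at lon -136°, lat 47°.
Cell spans 2° lon × 1° lat. Centre is SW corner plus half of each.
latitude 47.50° N, longitude 135.00° W.

47.50° N, 135.00° W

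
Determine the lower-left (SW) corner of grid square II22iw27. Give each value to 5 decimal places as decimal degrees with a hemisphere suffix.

7.05417° S, 15.31667° W

Field I=8, I=8: +8·20° lon, +8·10° lat → SW at lon -20°, lat -10°.
Square 2, 2: +2·2° lon, +2·1° lat → SW at lon -16°, lat -8°.
Subsquare i=8, w=22: +8·0.0833333° lon, +22·0.0416667° lat → SW at lon -15.3333°, lat -7.08333°.
Extended square 2, 7: +2·0.00833333° lon, +7·0.00416667° lat → SW at lon -15.3167°, lat -7.05417°.
latitude 7.05417° S, longitude 15.31667° W.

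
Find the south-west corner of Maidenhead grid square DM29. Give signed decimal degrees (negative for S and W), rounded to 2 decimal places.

Field D=3, M=12: +3·20° lon, +12·10° lat → SW at lon -120°, lat 30°.
Square 2, 9: +2·2° lon, +9·1° lat → SW at lon -116°, lat 39°.
latitude 39.00, longitude -116.00.

39.00, -116.00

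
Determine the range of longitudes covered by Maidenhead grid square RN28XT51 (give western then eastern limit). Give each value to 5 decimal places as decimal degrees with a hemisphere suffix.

165.95833° E, 165.96667° E

Field R=17, N=13: +17·20° lon, +13·10° lat → SW at lon 160°, lat 40°.
Square 2, 8: +2·2° lon, +8·1° lat → SW at lon 164°, lat 48°.
Subsquare x=23, t=19: +23·0.0833333° lon, +19·0.0416667° lat → SW at lon 165.917°, lat 48.7917°.
Extended square 5, 1: +5·0.00833333° lon, +1·0.00416667° lat → SW at lon 165.958°, lat 48.7958°.
Cell spans 0.00833333° lon × 0.00416667° lat.
west 165.95833° E, east 165.96667° E.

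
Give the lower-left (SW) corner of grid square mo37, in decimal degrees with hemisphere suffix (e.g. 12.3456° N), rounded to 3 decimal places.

57.000° N, 66.000° E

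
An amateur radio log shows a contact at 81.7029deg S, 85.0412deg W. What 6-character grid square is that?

Shift to the Maidenhead origin (180°W, 90°S): lon 94.9588, lat 8.2971.
Field: lon ⌊94.9588/20⌋ = 4 → E; lat ⌊8.2971/10⌋ = 0 → A.
Square: lon ⌊14.9588/2⌋ = 7; lat ⌊8.2971/1⌋ = 8.
Subsquare: lon ⌊0.9588/0.0833333⌋ = 11 → l; lat ⌊0.2971/0.0416667⌋ = 7 → h.

EA78lh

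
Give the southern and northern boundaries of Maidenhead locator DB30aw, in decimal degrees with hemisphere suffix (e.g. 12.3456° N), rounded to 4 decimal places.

Field D=3, B=1: +3·20° lon, +1·10° lat → SW at lon -120°, lat -80°.
Square 3, 0: +3·2° lon, +0·1° lat → SW at lon -114°, lat -80°.
Subsquare a=0, w=22: +0·0.0833333° lon, +22·0.0416667° lat → SW at lon -114°, lat -79.0833°.
Cell spans 0.0833333° lon × 0.0416667° lat.
south 79.0833° S, north 79.0417° S.

79.0833° S, 79.0417° S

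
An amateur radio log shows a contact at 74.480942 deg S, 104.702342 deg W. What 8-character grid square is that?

DB75pm54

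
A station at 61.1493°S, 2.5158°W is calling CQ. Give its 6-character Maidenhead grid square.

Shift to the Maidenhead origin (180°W, 90°S): lon 177.4842, lat 28.8507.
Field: 177.4842/20 → 8 → I, 28.8507/10 → 2 → C; chars IC.
Square: 17.4842/2 → 8, 8.8507/1 → 8; chars 88.
Subsquare: 1.4842/0.0833333 → 17 → r, 0.8507/0.0416667 → 20 → u; chars ru.

IC88ru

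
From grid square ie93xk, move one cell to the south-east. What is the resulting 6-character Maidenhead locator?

Longitude subsquare x = 23; +1 → 24, wraps to 0 = a, carry into square.
Longitude square 9; +1 → 10, wraps to 0, carry into field.
Longitude field I = 8; +1 → 9 = J.
Latitude subsquare k = 10; −1 → 9 = j.

JE03aj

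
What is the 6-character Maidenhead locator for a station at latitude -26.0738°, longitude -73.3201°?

Offset from 180°W / 90°S: lon 106.6799°, lat 63.9262°.
Field (20°×10°, letters A–R): 106.6799/20 → 5 → F, 63.9262/10 → 6 → G; chars FG.
Square (2°×1°, digits 0–9): 6.6799/2 → 3, 3.9262/1 → 3; chars 33.
Subsquare (5′×2.5′, letters a–x): 0.6799/0.0833333 → 8 → i, 0.9262/0.0416667 → 22 → w; chars iw.

FG33iw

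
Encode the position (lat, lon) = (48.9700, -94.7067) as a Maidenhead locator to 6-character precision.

Add 180° to longitude and 90° to latitude: 85.2933, 138.9700.
Field: 85.2933/20 → 4 → E, 138.9700/10 → 13 → N; chars EN.
Square: 5.2933/2 → 2, 8.9700/1 → 8; chars 28.
Subsquare: 1.2933/0.0833333 → 15 → p, 0.9700/0.0416667 → 23 → x; chars px.

EN28px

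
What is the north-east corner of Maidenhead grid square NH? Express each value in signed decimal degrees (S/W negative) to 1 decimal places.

-10.0, 100.0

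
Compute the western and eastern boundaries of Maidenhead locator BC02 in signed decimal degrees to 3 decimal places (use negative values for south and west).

-160.000, -158.000

Field B=1, C=2: +1·20° lon, +2·10° lat → SW at lon -160°, lat -70°.
Square 0, 2: +0·2° lon, +2·1° lat → SW at lon -160°, lat -68°.
Cell spans 2° lon × 1° lat.
west -160.000, east -158.000.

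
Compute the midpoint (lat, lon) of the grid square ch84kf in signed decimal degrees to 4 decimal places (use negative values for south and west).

-15.7708, -123.1250

Field C=2, H=7: +2·20° lon, +7·10° lat → SW at lon -140°, lat -20°.
Square 8, 4: +8·2° lon, +4·1° lat → SW at lon -124°, lat -16°.
Subsquare k=10, f=5: +10·0.0833333° lon, +5·0.0416667° lat → SW at lon -123.167°, lat -15.7917°.
Cell spans 0.0833333° lon × 0.0416667° lat. Centre is SW corner plus half of each.
latitude -15.7708, longitude -123.1250.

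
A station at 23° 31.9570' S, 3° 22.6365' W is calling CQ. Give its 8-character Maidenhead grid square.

IG86hl42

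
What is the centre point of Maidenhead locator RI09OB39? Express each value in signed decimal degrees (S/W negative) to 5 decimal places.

Field R=17, I=8: +17·20° lon, +8·10° lat → SW at lon 160°, lat -10°.
Square 0, 9: +0·2° lon, +9·1° lat → SW at lon 160°, lat -1°.
Subsquare o=14, b=1: +14·0.0833333° lon, +1·0.0416667° lat → SW at lon 161.167°, lat -0.958333°.
Extended square 3, 9: +3·0.00833333° lon, +9·0.00416667° lat → SW at lon 161.192°, lat -0.920833°.
Cell spans 0.00833333° lon × 0.00416667° lat. Centre is SW corner plus half of each.
latitude -0.91875, longitude 161.19583.

-0.91875, 161.19583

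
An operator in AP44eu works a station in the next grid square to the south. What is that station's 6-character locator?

AP44et

Latitude subsquare u = 20; −1 → 19 = t.
The longitude characters are unchanged.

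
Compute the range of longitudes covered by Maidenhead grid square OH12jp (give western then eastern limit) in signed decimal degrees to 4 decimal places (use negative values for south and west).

102.7500, 102.8333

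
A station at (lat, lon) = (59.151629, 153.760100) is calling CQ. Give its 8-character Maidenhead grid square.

QO69vd16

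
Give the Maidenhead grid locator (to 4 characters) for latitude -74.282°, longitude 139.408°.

PB95

Offset from 180°W / 90°S: lon 319.41°, lat 15.72°.
Field: lon ⌊319.41/20⌋ = 15 → P; lat ⌊15.72/10⌋ = 1 → B.
Square: lon ⌊19.41/2⌋ = 9; lat ⌊5.72/1⌋ = 5.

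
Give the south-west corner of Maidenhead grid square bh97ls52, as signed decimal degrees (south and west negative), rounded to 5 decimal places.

Field B=1, H=7: +1·20° lon, +7·10° lat → SW at lon -160°, lat -20°.
Square 9, 7: +9·2° lon, +7·1° lat → SW at lon -142°, lat -13°.
Subsquare l=11, s=18: +11·0.0833333° lon, +18·0.0416667° lat → SW at lon -141.083°, lat -12.25°.
Extended square 5, 2: +5·0.00833333° lon, +2·0.00416667° lat → SW at lon -141.042°, lat -12.2417°.
latitude -12.24167, longitude -141.04167.

-12.24167, -141.04167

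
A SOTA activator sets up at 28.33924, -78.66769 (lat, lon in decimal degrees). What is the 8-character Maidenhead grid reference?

FL08pi91

Offset from 180°W / 90°S: lon 101.33231°, lat 118.33924°.
Field: lon ⌊101.33231/20⌋ = 5 → F; lat ⌊118.33924/10⌋ = 11 → L.
Square: lon ⌊1.33231/2⌋ = 0; lat ⌊8.33924/1⌋ = 8.
Subsquare: lon ⌊1.33231/0.0833333⌋ = 15 → p; lat ⌊0.33924/0.0416667⌋ = 8 → i.
Extended square: lon ⌊0.08231/0.00833333⌋ = 9; lat ⌊0.00591/0.00416667⌋ = 1.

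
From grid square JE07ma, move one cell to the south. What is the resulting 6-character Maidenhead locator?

Latitude subsquare a = 0; −1 → -1, wraps to 23 = x, carry into square.
Latitude square 7; −1 → 6.
The longitude characters are unchanged.

JE06mx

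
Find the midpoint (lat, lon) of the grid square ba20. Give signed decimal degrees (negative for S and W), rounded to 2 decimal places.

-89.50, -155.00

Field B=1, A=0: +1·20° lon, +0·10° lat → SW at lon -160°, lat -90°.
Square 2, 0: +2·2° lon, +0·1° lat → SW at lon -156°, lat -90°.
Cell spans 2° lon × 1° lat. Centre is SW corner plus half of each.
latitude -89.50, longitude -155.00.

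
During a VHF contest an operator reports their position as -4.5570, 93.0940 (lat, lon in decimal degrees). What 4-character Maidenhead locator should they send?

NI65

Offset from 180°W / 90°S: lon 273.09°, lat 85.44°.
Field: 273.09/20 → 13 → N, 85.44/10 → 8 → I; chars NI.
Square: 13.09/2 → 6, 5.44/1 → 5; chars 65.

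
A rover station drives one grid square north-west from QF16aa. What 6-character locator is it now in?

Longitude subsquare a = 0; −1 → -1, wraps to 23 = x, carry into square.
Longitude square 1; −1 → 0.
Latitude subsquare a = 0; +1 → 1 = b.

QF06xb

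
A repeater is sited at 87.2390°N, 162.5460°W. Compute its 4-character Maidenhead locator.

AR87

Add 180° to longitude and 90° to latitude: 17.45, 177.24.
Field (20°×10°, letters A–R): 17.45/20 → 0 → A, 177.24/10 → 17 → R; chars AR.
Square (2°×1°, digits 0–9): 17.45/2 → 8, 7.24/1 → 7; chars 87.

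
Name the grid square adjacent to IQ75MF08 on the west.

Longitude extended square 0; −1 → -1, wraps to 9, carry into subsquare.
Longitude subsquare m = 12; −1 → 11 = l.
The latitude characters are unchanged.

IQ75lf98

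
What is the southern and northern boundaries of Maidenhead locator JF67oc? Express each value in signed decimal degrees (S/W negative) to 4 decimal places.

-32.9167, -32.8750

Field J=9, F=5: +9·20° lon, +5·10° lat → SW at lon 0°, lat -40°.
Square 6, 7: +6·2° lon, +7·1° lat → SW at lon 12°, lat -33°.
Subsquare o=14, c=2: +14·0.0833333° lon, +2·0.0416667° lat → SW at lon 13.1667°, lat -32.9167°.
Cell spans 0.0833333° lon × 0.0416667° lat.
south -32.9167, north -32.8750.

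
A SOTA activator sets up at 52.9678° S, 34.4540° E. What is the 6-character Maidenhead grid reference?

KD77fa

Offset from 180°W / 90°S: lon 214.4540°, lat 37.0322°.
Field: 214.4540/20 → 10 → K, 37.0322/10 → 3 → D; chars KD.
Square: 14.4540/2 → 7, 7.0322/1 → 7; chars 77.
Subsquare: 0.4540/0.0833333 → 5 → f, 0.0322/0.0416667 → 0 → a; chars fa.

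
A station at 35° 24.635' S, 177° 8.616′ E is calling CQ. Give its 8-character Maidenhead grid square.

Offset from 180°W / 90°S: lon 357.14360°, lat 54.58942°.
Field: 357.14360/20 → 17 → R, 54.58942/10 → 5 → F; chars RF.
Square: 17.14360/2 → 8, 4.58942/1 → 4; chars 84.
Subsquare: 1.14360/0.0833333 → 13 → n, 0.58942/0.0416667 → 14 → o; chars no.
Extended square: 0.06027/0.00833333 → 7, 0.00608/0.00416667 → 1; chars 71.

RF84no71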